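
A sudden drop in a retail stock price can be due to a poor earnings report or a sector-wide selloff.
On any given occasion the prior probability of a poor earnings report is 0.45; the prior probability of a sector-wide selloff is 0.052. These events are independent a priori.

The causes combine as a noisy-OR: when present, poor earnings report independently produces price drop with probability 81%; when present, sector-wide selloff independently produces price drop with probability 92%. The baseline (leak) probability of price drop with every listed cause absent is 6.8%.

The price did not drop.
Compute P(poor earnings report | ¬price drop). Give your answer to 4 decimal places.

P(poor earnings report | ¬price drop) ≈ 0.1345

Under noisy-OR, P(price drop | causes) = 1 − (1−0.068)·∏(1−qᵢ) over the active causes.
Numerator (weight on configurations with poor earnings report): 0.075542 + 0.000331 = 0.075873
Denominator P(¬price drop): 0.932·0.55·0.948 + 0.07456·0.55·0.052 + 0.17708·0.45·0.948 + 0.014166·0.45·0.052 = 0.563950
Posterior = 0.075873 / 0.563950 ≈ 0.1345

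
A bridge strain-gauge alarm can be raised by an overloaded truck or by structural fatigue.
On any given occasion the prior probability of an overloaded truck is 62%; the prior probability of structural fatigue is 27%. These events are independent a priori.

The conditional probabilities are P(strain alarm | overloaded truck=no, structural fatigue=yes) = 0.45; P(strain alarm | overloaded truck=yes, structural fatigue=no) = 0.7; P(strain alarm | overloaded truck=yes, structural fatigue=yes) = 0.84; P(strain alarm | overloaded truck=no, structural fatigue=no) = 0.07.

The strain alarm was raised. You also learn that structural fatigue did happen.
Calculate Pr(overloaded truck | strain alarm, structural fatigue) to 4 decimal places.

P(strain alarm | structural fatigue) = 0.45×0.38 + 0.84×0.62 = 0.171000 + 0.520800 = 0.691800
The overloaded truck-present share is 0.84×0.62 = 0.520800.
P(overloaded truck | strain alarm, structural fatigue) = 0.520800 / 0.691800 ≈ 0.7528

Pr(overloaded truck | strain alarm, structural fatigue) ≈ 0.7528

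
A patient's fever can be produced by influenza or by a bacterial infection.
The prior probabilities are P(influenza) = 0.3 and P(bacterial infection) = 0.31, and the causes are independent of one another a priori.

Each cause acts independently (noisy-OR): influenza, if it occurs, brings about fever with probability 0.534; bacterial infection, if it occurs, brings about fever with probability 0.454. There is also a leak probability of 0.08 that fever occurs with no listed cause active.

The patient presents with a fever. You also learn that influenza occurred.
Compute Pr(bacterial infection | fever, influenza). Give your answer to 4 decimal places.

Pr(bacterial infection | fever, influenza) ≈ 0.3759

Under noisy-OR, P(fever | causes) = 1 − (1−0.08)·∏(1−qᵢ) over the active causes.
Weight on bacterial infection=true, given the evidence: 0.765919·0.31 = 0.237435
The normalizing constant is 0.57128·0.69 + 0.765919·0.31 = 0.631618
P(bacterial infection | fever, influenza) = 0.237435/0.631618 ≈ 0.3759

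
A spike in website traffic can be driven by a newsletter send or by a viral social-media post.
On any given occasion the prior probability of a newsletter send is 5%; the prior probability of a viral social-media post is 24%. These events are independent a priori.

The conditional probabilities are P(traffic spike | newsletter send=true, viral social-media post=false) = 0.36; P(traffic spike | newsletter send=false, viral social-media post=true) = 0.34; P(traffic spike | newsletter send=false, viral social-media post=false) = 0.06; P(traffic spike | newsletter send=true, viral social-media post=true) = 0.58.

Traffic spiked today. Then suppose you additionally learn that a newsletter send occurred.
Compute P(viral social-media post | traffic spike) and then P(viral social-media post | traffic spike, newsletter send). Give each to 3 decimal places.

P(viral social-media post | traffic spike) ≈ 0.597; P(viral social-media post | traffic spike, newsletter send) ≈ 0.337

Weight on viral social-media post=true, given the evidence: 0.077520 + 0.006960 = 0.084480
Normalizer over all consistent configurations: 0.06*0.95*0.76 + 0.34*0.95*0.24 + 0.36*0.05*0.76 + 0.58*0.05*0.24 = 0.141480
P(viral social-media post | traffic spike) = 0.084480/0.141480 ≈ 0.597

With the extra evidence:
By total probability over both values of viral social-media post:
  P(traffic spike | newsletter send) = 0.36·0.76 + 0.58·0.24
        = 0.273600 + 0.139200 = 0.412800
Keeping only the viral social-media post-present terms gives 0.139200, so
  P(viral social-media post | traffic spike, newsletter send) = 0.139200 / 0.412800 ≈ 0.337
Conditioning on newsletter send lowers the posterior on viral social-media post: the classic explaining-away effect in a common-effect structure.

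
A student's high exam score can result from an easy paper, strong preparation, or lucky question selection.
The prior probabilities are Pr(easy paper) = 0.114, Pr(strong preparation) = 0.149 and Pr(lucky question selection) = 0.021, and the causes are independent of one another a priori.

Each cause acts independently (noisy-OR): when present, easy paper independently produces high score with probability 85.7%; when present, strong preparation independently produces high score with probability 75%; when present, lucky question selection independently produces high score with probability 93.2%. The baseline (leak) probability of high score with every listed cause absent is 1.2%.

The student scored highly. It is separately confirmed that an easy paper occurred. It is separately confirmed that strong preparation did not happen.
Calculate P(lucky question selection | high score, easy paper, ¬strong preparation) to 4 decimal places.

Under noisy-OR, P(high score | causes) = 1 − (1−0.012)·∏(1−qᵢ) over the active causes.
P(high score | easy paper, ¬strong preparation) = 0.858716·0.979 + 0.990393·0.021 = 0.840683 + 0.020798 = 0.861481
Of this, 0.020798 comes from 0.990393·0.021 (the lucky question selection=true cases).
P(lucky question selection | high score, easy paper, ¬strong preparation) = 0.020798 / 0.861481 ≈ 0.0241

P(lucky question selection | high score, easy paper, ¬strong preparation) ≈ 0.0241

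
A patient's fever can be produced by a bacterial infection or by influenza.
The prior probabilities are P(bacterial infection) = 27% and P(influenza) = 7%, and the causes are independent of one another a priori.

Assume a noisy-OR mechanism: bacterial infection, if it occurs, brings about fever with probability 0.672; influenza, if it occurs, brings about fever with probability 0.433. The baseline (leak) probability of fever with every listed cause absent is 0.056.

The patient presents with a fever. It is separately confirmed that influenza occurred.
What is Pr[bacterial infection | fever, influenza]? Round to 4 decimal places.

Under noisy-OR, P(fever | causes) = 1 − (1−0.056)·∏(1−qᵢ) over the active causes.
Sum P(fever|·) weighted by the priors over both values of bacterial infection:
  P(fever | influenza) = 0.464752*0.73 + 0.824439*0.27
        = 0.339269 + 0.222599 = 0.561868
Configurations with bacterial infection contribute 0.222599, so
  P(bacterial infection | fever, influenza) = 0.222599 / 0.561868 ≈ 0.3962

Pr[bacterial infection | fever, influenza] ≈ 0.3962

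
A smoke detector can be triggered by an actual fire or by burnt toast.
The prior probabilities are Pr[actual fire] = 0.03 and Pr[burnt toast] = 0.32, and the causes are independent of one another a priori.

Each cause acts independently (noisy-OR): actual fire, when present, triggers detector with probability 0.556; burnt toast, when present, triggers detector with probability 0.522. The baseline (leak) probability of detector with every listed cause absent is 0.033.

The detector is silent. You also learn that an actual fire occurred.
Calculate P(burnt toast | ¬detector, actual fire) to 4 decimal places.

Under noisy-OR, P(detector | causes) = 1 − (1−0.033)·∏(1−qᵢ) over the active causes.
Numerator (weight on configurations with burnt toast): 0.205228*0.32 = 0.065673
Normalizer over all consistent configurations: 0.429348*0.68 + 0.205228*0.32 = 0.357630
Posterior = 0.065673 / 0.357630 ≈ 0.1836

P(burnt toast | ¬detector, actual fire) ≈ 0.1836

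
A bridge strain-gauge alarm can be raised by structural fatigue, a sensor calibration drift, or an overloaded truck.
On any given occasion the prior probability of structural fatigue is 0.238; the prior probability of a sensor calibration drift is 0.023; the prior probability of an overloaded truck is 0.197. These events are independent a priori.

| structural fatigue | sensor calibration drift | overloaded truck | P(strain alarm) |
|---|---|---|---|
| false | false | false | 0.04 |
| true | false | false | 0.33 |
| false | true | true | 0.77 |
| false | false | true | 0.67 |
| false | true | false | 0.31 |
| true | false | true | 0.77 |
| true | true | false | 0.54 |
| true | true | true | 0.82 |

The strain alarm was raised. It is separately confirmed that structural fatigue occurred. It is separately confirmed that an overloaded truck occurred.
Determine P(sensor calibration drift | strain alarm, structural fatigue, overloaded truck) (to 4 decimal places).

P(sensor calibration drift | strain alarm, structural fatigue, overloaded truck) ≈ 0.0245

Weight on sensor calibration drift=true, given the evidence: 0.82·0.023 = 0.018860
Normalizer over all consistent configurations: 0.77·0.977 + 0.82·0.023 = 0.771150
P(sensor calibration drift | strain alarm, structural fatigue, overloaded truck) = 0.018860/0.771150 ≈ 0.0245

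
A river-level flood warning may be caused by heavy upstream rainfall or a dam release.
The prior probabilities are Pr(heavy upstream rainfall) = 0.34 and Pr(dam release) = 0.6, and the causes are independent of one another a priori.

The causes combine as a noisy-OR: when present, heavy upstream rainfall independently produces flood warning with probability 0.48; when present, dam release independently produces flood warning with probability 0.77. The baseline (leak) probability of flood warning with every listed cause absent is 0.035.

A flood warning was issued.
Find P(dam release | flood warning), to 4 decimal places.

Under noisy-OR, P(flood warning | causes) = 1 − (1−0.035)·∏(1−qᵢ) over the active causes.
Sum P(flood warning|·) weighted by the priors over the 4 (heavy upstream rainfall, dam release) configurations:
  P(flood warning) = 0.035×0.66×0.4 + 0.77805×0.66×0.6 + 0.4982×0.34×0.4 + 0.884586×0.34×0.6
        = 0.009240 + 0.308108 + 0.067755 + 0.180456 = 0.565559
The terms with dam release present sum to 0.488564, so
  P(dam release | flood warning) = 0.488564 / 0.565559 ≈ 0.8639

P(dam release | flood warning) ≈ 0.8639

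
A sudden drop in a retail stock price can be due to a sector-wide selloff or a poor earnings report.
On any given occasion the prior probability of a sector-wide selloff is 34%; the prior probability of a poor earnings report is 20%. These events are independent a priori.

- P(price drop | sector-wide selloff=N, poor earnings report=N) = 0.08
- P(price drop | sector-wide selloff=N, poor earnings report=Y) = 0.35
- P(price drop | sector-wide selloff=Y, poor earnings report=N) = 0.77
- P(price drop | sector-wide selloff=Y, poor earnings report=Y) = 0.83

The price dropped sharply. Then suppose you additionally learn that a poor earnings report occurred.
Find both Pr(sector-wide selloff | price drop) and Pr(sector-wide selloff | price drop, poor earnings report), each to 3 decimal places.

Sum P(price drop|·) weighted by the priors over the 4 (sector-wide selloff, poor earnings report) configurations:
  P(price drop) = 0.08×0.66×0.8 + 0.35×0.66×0.2 + 0.77×0.34×0.8 + 0.83×0.34×0.2
        = 0.042240 + 0.046200 + 0.209440 + 0.056440 = 0.354320
Keeping only the sector-wide selloff-present terms gives 0.265880, so
  P(sector-wide selloff | price drop) = 0.265880 / 0.354320 ≈ 0.750

With the extra evidence:
Enumerate both values of sector-wide selloff and weight by the priors:
  P(price drop | poor earnings report) = 0.35*0.66 + 0.83*0.34
        = 0.231000 + 0.282200 = 0.513200
Configurations with sector-wide selloff contribute 0.282200, so
  P(sector-wide selloff | price drop, poor earnings report) = 0.282200 / 0.513200 ≈ 0.550
This is intercausal reasoning (explaining away): once poor earnings report accounts for the price drop, sector-wide selloff becomes less likely.

Pr(sector-wide selloff | price drop) ≈ 0.750; Pr(sector-wide selloff | price drop, poor earnings report) ≈ 0.550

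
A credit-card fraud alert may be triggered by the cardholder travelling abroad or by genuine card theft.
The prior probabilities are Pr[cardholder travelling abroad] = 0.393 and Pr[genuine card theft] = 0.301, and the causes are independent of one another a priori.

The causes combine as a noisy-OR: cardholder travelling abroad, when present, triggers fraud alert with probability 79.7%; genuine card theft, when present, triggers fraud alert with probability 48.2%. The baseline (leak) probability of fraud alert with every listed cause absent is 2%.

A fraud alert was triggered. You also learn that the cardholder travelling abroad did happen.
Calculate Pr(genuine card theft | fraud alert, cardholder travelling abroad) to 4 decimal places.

Pr(genuine card theft | fraud alert, cardholder travelling abroad) ≈ 0.3253

Under noisy-OR, P(fraud alert | causes) = 1 − (1−0.02)·∏(1−qᵢ) over the active causes.
P(fraud alert | cardholder travelling abroad) = 0.80106·0.699 + 0.896949·0.301 = 0.559941 + 0.269982 = 0.829923
Restricting to configurations with genuine card theft present: 0.896949·0.301 = 0.269982.
P(genuine card theft | fraud alert, cardholder travelling abroad) = 0.269982 / 0.829923 ≈ 0.3253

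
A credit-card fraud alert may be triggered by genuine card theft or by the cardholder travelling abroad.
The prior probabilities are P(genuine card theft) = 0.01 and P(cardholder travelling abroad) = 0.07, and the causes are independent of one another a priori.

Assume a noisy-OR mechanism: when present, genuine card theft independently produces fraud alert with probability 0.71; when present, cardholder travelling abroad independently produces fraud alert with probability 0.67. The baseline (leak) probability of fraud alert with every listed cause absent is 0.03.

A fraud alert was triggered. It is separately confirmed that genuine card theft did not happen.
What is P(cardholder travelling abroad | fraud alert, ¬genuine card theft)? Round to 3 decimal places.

P(cardholder travelling abroad | fraud alert, ¬genuine card theft) ≈ 0.630

Under noisy-OR, P(fraud alert | causes) = 1 − (1−0.03)·∏(1−qᵢ) over the active causes.
Enumerate both values of cardholder travelling abroad and weight by the priors:
  P(fraud alert | ¬genuine card theft) = 0.03*0.93 + 0.6799*0.07
        = 0.027900 + 0.047593 = 0.075493
Keeping only the cardholder travelling abroad-present terms gives 0.047593, so
  P(cardholder travelling abroad | fraud alert, ¬genuine card theft) = 0.047593 / 0.075493 ≈ 0.630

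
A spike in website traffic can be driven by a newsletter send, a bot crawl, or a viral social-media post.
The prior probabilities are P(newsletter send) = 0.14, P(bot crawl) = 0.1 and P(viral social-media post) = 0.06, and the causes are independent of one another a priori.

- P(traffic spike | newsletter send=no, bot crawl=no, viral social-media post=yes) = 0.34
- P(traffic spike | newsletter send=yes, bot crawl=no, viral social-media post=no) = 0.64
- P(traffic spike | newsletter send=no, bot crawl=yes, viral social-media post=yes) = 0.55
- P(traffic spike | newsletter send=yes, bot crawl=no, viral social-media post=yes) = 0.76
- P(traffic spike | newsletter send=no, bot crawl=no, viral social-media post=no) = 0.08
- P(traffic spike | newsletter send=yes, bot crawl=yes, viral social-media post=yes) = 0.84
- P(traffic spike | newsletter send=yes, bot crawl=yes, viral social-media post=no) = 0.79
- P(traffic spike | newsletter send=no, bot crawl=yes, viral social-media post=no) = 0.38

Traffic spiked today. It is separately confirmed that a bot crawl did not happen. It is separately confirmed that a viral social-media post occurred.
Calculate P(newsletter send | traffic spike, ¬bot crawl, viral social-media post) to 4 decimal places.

Enumerate both values of newsletter send and weight by the priors:
  P(traffic spike | ¬bot crawl, viral social-media post) = 0.34·0.86 + 0.76·0.14
        = 0.292400 + 0.106400 = 0.398800
Keeping only the newsletter send-present terms gives 0.106400, so
  P(newsletter send | traffic spike, ¬bot crawl, viral social-media post) = 0.106400 / 0.398800 ≈ 0.2668

P(newsletter send | traffic spike, ¬bot crawl, viral social-media post) ≈ 0.2668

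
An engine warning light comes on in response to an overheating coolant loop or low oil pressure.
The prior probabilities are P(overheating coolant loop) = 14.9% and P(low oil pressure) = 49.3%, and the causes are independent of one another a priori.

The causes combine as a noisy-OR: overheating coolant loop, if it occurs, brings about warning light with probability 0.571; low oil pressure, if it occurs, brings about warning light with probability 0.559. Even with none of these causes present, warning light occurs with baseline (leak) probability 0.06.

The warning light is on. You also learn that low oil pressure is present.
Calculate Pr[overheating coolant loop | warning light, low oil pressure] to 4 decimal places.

Pr[overheating coolant loop | warning light, low oil pressure] ≈ 0.1974

Under noisy-OR, P(warning light | causes) = 1 − (1−0.06)·∏(1−qᵢ) over the active causes.
P(warning light | low oil pressure) = 0.58546*0.851 + 0.822162*0.149 = 0.498226 + 0.122502 = 0.620728
The overheating coolant loop-present share is 0.822162*0.149 = 0.122502.
P(overheating coolant loop | warning light, low oil pressure) = 0.122502 / 0.620728 ≈ 0.1974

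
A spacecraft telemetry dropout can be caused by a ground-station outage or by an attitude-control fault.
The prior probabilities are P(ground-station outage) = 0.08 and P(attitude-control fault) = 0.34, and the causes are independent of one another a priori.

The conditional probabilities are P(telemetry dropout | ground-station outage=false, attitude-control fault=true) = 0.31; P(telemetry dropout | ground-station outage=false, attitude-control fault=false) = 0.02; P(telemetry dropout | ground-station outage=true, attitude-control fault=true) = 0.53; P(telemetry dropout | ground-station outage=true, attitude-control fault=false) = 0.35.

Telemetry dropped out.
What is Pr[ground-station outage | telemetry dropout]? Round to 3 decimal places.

P(telemetry dropout) = 0.02·0.92·0.66 + 0.31·0.92·0.34 + 0.35·0.08·0.66 + 0.53·0.08·0.34 = 0.012144 + 0.096968 + 0.018480 + 0.014416 = 0.142008
Restricting to configurations with ground-station outage present: 0.018480 + 0.014416 = 0.032896.
Hence the posterior is 0.032896/0.142008 ≈ 0.232.

Pr[ground-station outage | telemetry dropout] ≈ 0.232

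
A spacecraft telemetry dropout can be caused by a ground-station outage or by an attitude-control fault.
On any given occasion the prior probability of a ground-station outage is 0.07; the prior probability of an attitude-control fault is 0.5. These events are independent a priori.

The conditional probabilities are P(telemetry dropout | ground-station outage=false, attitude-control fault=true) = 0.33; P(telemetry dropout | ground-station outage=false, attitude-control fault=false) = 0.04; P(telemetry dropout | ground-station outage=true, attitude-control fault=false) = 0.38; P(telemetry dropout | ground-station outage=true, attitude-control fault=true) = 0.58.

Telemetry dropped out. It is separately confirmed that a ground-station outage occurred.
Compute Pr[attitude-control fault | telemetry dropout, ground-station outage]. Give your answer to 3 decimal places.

Pr[attitude-control fault | telemetry dropout, ground-station outage] ≈ 0.604

Sum P(telemetry dropout|·) weighted by the priors over both values of attitude-control fault:
  P(telemetry dropout | ground-station outage) = 0.38*0.5 + 0.58*0.5
        = 0.190000 + 0.290000 = 0.480000
Configurations with attitude-control fault contribute 0.290000, so
  P(attitude-control fault | telemetry dropout, ground-station outage) = 0.290000 / 0.480000 ≈ 0.604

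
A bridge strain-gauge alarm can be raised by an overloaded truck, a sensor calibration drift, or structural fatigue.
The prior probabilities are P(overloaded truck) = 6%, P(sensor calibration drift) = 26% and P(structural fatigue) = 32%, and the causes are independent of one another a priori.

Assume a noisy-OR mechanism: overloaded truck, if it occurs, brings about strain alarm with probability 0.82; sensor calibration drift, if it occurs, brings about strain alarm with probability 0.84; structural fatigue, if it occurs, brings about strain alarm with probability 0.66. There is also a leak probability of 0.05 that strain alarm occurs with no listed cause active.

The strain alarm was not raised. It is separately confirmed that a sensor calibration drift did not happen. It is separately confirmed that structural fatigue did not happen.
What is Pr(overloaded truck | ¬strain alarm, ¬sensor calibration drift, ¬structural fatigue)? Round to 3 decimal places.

Pr(overloaded truck | ¬strain alarm, ¬sensor calibration drift, ¬structural fatigue) ≈ 0.011

Under noisy-OR, P(strain alarm | causes) = 1 − (1−0.05)·∏(1−qᵢ) over the active causes.
By total probability over both values of overloaded truck:
  P(¬strain alarm | ¬sensor calibration drift, ¬structural fatigue) = 0.95·0.94 + 0.171·0.06
        = 0.893000 + 0.010260 = 0.903260
The terms with overloaded truck present sum to 0.010260, so
  P(overloaded truck | ¬strain alarm, ¬sensor calibration drift, ¬structural fatigue) = 0.010260 / 0.903260 ≈ 0.011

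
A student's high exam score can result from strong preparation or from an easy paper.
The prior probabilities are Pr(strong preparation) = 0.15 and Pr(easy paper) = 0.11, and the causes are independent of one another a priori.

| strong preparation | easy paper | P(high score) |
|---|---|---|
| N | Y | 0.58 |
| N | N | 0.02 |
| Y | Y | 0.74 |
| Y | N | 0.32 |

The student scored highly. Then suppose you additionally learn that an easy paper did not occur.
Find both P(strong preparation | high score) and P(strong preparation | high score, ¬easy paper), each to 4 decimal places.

P(strong preparation | high score) ≈ 0.4420; P(strong preparation | high score, ¬easy paper) ≈ 0.7385

P(high score) = 0.02·0.85·0.89 + 0.58·0.85·0.11 + 0.32·0.15·0.89 + 0.74·0.15·0.11 = 0.015130 + 0.054230 + 0.042720 + 0.012210 = 0.124290
Restricting to configurations with strong preparation present: 0.042720 + 0.012210 = 0.054930.
Hence the posterior is 0.054930/0.124290 ≈ 0.4420.

Now also conditioning on easy paper≠true:
P(high score | ¬easy paper) = 0.02×0.85 + 0.32×0.15 = 0.017000 + 0.048000 = 0.065000
Restricting to configurations with strong preparation present: 0.32×0.15 = 0.048000.
P(strong preparation | high score, ¬easy paper) = 0.048000 / 0.065000 ≈ 0.7385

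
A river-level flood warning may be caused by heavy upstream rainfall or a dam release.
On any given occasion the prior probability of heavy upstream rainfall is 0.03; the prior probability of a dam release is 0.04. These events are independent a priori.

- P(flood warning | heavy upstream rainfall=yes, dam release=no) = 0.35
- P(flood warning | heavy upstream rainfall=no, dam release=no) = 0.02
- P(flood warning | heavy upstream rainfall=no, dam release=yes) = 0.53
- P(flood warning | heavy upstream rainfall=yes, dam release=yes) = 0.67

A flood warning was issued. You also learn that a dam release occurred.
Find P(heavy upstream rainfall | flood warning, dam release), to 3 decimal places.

P(flood warning | dam release) = 0.53·0.97 + 0.67·0.03 = 0.514100 + 0.020100 = 0.534200
Of this, 0.020100 comes from 0.67·0.03 (the heavy upstream rainfall=true cases).
P(heavy upstream rainfall | flood warning, dam release) = 0.020100 / 0.534200 ≈ 0.038

P(heavy upstream rainfall | flood warning, dam release) ≈ 0.038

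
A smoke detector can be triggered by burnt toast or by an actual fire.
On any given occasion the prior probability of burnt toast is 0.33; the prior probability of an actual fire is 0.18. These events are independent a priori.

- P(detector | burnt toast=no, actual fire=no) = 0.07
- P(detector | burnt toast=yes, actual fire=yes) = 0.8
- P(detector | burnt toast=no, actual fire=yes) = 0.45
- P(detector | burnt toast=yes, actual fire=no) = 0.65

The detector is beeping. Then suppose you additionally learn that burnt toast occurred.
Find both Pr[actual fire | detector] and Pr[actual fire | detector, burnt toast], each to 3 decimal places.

Pr[actual fire | detector] ≈ 0.322; Pr[actual fire | detector, burnt toast] ≈ 0.213

P(detector) = 0.07×0.67×0.82 + 0.45×0.67×0.18 + 0.65×0.33×0.82 + 0.8×0.33×0.18 = 0.038458 + 0.054270 + 0.175890 + 0.047520 = 0.316138
Restricting to configurations with actual fire present: 0.054270 + 0.047520 = 0.101790.
So P(actual fire | detector) = 0.101790/0.316138 ≈ 0.322.

With the extra evidence:
Enumerate both values of actual fire and weight by the priors:
  P(detector | burnt toast) = 0.65*0.82 + 0.8*0.18
        = 0.533000 + 0.144000 = 0.677000
Configurations with actual fire contribute 0.144000, so
  P(actual fire | detector, burnt toast) = 0.144000 / 0.677000 ≈ 0.213
Conditioning on burnt toast lowers the posterior on actual fire: the classic explaining-away effect in a common-effect structure.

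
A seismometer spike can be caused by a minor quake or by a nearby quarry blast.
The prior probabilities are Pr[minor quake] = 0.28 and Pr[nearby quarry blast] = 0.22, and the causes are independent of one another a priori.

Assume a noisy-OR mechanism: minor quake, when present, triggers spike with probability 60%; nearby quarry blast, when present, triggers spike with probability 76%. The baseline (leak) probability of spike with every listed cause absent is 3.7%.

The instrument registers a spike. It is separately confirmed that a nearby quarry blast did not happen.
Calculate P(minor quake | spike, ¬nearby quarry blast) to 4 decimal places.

P(minor quake | spike, ¬nearby quarry blast) ≈ 0.8660

Under noisy-OR, P(spike | causes) = 1 − (1−0.037)·∏(1−qᵢ) over the active causes.
Sum P(spike|·) weighted by the priors over both values of minor quake:
  P(spike | ¬nearby quarry blast) = 0.037×0.72 + 0.6148×0.28
        = 0.026640 + 0.172144 = 0.198784
The terms with minor quake present sum to 0.172144, so
  P(minor quake | spike, ¬nearby quarry blast) = 0.172144 / 0.198784 ≈ 0.8660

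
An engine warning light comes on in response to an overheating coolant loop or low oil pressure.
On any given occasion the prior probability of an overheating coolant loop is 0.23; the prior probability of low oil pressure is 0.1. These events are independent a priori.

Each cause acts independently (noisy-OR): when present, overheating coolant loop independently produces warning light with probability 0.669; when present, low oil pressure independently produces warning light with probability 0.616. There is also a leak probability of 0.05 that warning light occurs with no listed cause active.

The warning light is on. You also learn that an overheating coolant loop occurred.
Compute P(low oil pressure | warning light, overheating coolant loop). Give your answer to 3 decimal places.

Under noisy-OR, P(warning light | causes) = 1 − (1−0.05)·∏(1−qᵢ) over the active causes.
Sum P(warning light|·) weighted by the priors over both values of low oil pressure:
  P(warning light | overheating coolant loop) = 0.68555·0.9 + 0.879251·0.1
        = 0.616995 + 0.087925 = 0.704920
Configurations with low oil pressure contribute 0.087925, so
  P(low oil pressure | warning light, overheating coolant loop) = 0.087925 / 0.704920 ≈ 0.125

P(low oil pressure | warning light, overheating coolant loop) ≈ 0.125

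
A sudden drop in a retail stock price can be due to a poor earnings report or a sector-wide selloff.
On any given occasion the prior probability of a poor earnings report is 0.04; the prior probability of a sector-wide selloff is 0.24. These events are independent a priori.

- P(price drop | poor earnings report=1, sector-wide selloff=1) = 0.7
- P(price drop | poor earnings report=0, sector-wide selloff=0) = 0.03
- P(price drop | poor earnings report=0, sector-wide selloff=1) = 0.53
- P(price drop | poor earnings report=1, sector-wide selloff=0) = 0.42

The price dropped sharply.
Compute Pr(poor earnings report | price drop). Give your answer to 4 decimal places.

Pr(poor earnings report | price drop) ≈ 0.1192

Numerator (weight on configurations with poor earnings report): 0.012768 + 0.006720 = 0.019488
Normalizer over all consistent configurations: 0.03*0.96*0.76 + 0.53*0.96*0.24 + 0.42*0.04*0.76 + 0.7*0.04*0.24 = 0.163488
P(poor earnings report | price drop) = 0.019488/0.163488 ≈ 0.1192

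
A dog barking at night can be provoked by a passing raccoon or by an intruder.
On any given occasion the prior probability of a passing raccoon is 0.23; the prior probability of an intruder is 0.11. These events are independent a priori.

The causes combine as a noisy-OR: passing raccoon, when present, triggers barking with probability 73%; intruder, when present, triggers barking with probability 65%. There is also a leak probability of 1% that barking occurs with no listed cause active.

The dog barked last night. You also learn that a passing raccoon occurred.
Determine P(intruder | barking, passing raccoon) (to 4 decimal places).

P(intruder | barking, passing raccoon) ≈ 0.1326

Under noisy-OR, P(barking | causes) = 1 − (1−0.01)·∏(1−qᵢ) over the active causes.
For the numerator, keep only intruder=true terms: 0.906445×0.11 = 0.099709
Denominator P(barking | passing raccoon): 0.7327×0.89 + 0.906445×0.11 = 0.751812
P(intruder | barking, passing raccoon) = 0.099709/0.751812 ≈ 0.1326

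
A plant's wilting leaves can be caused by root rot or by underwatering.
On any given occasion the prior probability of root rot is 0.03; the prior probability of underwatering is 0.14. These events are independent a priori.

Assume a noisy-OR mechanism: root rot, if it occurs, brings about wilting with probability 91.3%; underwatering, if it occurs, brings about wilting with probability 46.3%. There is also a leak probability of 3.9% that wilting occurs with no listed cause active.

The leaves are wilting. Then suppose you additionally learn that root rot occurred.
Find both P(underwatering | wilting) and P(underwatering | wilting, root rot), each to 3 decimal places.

P(underwatering | wilting) ≈ 0.554; P(underwatering | wilting, root rot) ≈ 0.145

Under noisy-OR, P(wilting | causes) = 1 − (1−0.039)·∏(1−qᵢ) over the active causes.
Sum P(wilting|·) weighted by the priors over the 4 (root rot, underwatering) configurations:
  P(wilting) = 0.039*0.97*0.86 + 0.483943*0.97*0.14 + 0.916393*0.03*0.86 + 0.955103*0.03*0.14
        = 0.032534 + 0.065719 + 0.023643 + 0.004011 = 0.125907
Configurations with underwatering contribute 0.069730, so
  P(underwatering | wilting) = 0.069730 / 0.125907 ≈ 0.554

Now condition on the additional information:
Numerator (weight on configurations with underwatering): 0.955103×0.14 = 0.133714
Normalizer over all consistent configurations: 0.916393×0.86 + 0.955103×0.14 = 0.921812
Posterior = 0.133714 / 0.921812 ≈ 0.145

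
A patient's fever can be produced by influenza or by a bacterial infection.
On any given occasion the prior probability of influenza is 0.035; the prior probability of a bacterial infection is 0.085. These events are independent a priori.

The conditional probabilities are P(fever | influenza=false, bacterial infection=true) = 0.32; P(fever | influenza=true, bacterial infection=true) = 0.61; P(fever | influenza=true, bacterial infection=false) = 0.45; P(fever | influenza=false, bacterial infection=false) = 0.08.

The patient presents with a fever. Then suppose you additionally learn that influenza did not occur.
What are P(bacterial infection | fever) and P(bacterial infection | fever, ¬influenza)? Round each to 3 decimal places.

For the numerator, keep only bacterial infection=true terms: 0.026248 + 0.001815 = 0.028063
Normalizer over all consistent configurations: 0.08·0.965·0.915 + 0.32·0.965·0.085 + 0.45·0.035·0.915 + 0.61·0.035·0.085 = 0.113112
Posterior = 0.028063 / 0.113112 ≈ 0.248

With the extra evidence:
Numerator (weight on configurations with bacterial infection): 0.32×0.085 = 0.027200
Denominator P(fever | ¬influenza): 0.08×0.915 + 0.32×0.085 = 0.100400
P(bacterial infection | fever, ¬influenza) = 0.027200/0.100400 ≈ 0.271

P(bacterial infection | fever) ≈ 0.248; P(bacterial infection | fever, ¬influenza) ≈ 0.271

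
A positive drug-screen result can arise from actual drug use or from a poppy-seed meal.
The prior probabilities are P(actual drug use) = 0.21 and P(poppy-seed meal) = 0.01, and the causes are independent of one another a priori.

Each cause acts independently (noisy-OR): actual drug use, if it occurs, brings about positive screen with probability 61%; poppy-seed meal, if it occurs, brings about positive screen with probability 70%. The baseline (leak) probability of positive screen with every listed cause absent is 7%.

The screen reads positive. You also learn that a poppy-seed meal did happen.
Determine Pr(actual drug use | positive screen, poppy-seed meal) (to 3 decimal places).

Pr(actual drug use | positive screen, poppy-seed meal) ≈ 0.247

Under noisy-OR, P(positive screen | causes) = 1 − (1−0.07)·∏(1−qᵢ) over the active causes.
By total probability over both values of actual drug use:
  P(positive screen | poppy-seed meal) = 0.721×0.79 + 0.89119×0.21
        = 0.569590 + 0.187150 = 0.756740
Keeping only the actual drug use-present terms gives 0.187150, so
  P(actual drug use | positive screen, poppy-seed meal) = 0.187150 / 0.756740 ≈ 0.247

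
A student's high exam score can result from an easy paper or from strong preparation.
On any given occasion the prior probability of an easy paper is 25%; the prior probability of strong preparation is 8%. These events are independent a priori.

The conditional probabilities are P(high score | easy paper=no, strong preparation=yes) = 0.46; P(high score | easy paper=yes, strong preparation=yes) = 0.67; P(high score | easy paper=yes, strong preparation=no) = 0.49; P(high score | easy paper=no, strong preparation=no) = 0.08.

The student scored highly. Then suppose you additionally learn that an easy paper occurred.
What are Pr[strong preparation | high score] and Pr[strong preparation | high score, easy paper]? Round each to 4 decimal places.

Numerator (weight on configurations with strong preparation): 0.027600 + 0.013400 = 0.041000
Normalizer over all consistent configurations: 0.08×0.75×0.92 + 0.46×0.75×0.08 + 0.49×0.25×0.92 + 0.67×0.25×0.08 = 0.208900
P(strong preparation | high score) = 0.041000/0.208900 ≈ 0.1963

With the extra evidence:
By total probability over both values of strong preparation:
  P(high score | easy paper) = 0.49*0.92 + 0.67*0.08
        = 0.450800 + 0.053600 = 0.504400
Configurations with strong preparation contribute 0.053600, so
  P(strong preparation | high score, easy paper) = 0.053600 / 0.504400 ≈ 0.1063
The drop from 0.1963 to 0.1063 is the explaining-away (discounting) effect.

Pr[strong preparation | high score] ≈ 0.1963; Pr[strong preparation | high score, easy paper] ≈ 0.1063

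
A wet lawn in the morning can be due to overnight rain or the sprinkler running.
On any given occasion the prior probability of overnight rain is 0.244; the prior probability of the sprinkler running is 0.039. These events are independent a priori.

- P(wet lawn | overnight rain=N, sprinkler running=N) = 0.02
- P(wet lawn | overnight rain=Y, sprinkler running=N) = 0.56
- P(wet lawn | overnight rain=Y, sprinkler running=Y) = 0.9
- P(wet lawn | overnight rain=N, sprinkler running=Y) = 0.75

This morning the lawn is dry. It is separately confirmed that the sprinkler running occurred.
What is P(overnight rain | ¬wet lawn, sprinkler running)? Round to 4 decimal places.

Enumerate both values of overnight rain and weight by the priors:
  P(¬wet lawn | sprinkler running) = 0.25*0.756 + 0.1*0.244
        = 0.189000 + 0.024400 = 0.213400
Configurations with overnight rain contribute 0.024400, so
  P(overnight rain | ¬wet lawn, sprinkler running) = 0.024400 / 0.213400 ≈ 0.1143

P(overnight rain | ¬wet lawn, sprinkler running) ≈ 0.1143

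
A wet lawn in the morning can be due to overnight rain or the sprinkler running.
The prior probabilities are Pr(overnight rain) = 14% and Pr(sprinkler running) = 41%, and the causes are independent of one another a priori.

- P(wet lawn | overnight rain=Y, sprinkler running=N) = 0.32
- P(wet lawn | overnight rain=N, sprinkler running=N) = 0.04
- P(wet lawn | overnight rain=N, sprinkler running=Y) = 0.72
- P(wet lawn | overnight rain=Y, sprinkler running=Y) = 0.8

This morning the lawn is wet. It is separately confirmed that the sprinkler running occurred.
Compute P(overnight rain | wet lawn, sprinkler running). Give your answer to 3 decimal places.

P(overnight rain | wet lawn, sprinkler running) ≈ 0.153

Numerator (weight on configurations with overnight rain): 0.8*0.14 = 0.112000
Normalizer over all consistent configurations: 0.72*0.86 + 0.8*0.14 = 0.731200
Posterior = 0.112000 / 0.731200 ≈ 0.153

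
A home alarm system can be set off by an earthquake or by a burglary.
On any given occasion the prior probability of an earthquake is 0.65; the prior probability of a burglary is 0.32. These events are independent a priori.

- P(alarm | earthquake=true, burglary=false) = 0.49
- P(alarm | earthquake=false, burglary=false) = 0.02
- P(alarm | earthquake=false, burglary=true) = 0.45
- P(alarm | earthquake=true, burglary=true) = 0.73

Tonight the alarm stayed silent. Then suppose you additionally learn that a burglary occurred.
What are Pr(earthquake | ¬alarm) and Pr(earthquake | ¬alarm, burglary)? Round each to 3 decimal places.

For the numerator, keep only earthquake=true terms: 0.225420 + 0.056160 = 0.281580
The normalizing constant is 0.98×0.35×0.68 + 0.55×0.35×0.32 + 0.51×0.65×0.68 + 0.27×0.65×0.32 = 0.576420
P(earthquake | ¬alarm) = 0.281580/0.576420 ≈ 0.488

Now also conditioning on burglary=true:
Weight on earthquake=true, given the evidence: 0.27*0.65 = 0.175500
Normalizer over all consistent configurations: 0.55*0.35 + 0.27*0.65 = 0.368000
P(earthquake | ¬alarm, burglary) = 0.175500/0.368000 ≈ 0.477

Pr(earthquake | ¬alarm) ≈ 0.488; Pr(earthquake | ¬alarm, burglary) ≈ 0.477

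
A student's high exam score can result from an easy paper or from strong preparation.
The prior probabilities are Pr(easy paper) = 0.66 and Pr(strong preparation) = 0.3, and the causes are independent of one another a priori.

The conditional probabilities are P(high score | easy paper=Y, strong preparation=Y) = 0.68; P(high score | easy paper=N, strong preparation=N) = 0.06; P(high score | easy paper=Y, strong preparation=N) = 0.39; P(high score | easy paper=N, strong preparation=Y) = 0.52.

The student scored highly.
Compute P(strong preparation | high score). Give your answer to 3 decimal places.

P(strong preparation | high score) ≈ 0.491

Weight on strong preparation=true, given the evidence: 0.053040 + 0.134640 = 0.187680
Normalizer over all consistent configurations: 0.06·0.34·0.7 + 0.52·0.34·0.3 + 0.39·0.66·0.7 + 0.68·0.66·0.3 = 0.382140
P(strong preparation | high score) = 0.187680/0.382140 ≈ 0.491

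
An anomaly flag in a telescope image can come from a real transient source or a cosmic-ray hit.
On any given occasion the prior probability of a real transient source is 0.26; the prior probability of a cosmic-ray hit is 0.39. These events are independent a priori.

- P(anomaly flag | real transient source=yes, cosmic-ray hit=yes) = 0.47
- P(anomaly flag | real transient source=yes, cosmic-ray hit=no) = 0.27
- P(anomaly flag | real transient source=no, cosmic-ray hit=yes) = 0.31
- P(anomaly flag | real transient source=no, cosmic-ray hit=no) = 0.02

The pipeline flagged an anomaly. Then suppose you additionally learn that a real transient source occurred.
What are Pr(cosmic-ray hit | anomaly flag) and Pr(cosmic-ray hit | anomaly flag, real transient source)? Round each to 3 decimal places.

Sum P(anomaly flag|·) weighted by the priors over the 4 (real transient source, cosmic-ray hit) configurations:
  P(anomaly flag) = 0.02×0.74×0.61 + 0.31×0.74×0.39 + 0.27×0.26×0.61 + 0.47×0.26×0.39
        = 0.009028 + 0.089466 + 0.042822 + 0.047658 = 0.188974
The terms with cosmic-ray hit present sum to 0.137124, so
  P(cosmic-ray hit | anomaly flag) = 0.137124 / 0.188974 ≈ 0.726

With the extra evidence:
By total probability over both values of cosmic-ray hit:
  P(anomaly flag | real transient source) = 0.27*0.61 + 0.47*0.39
        = 0.164700 + 0.183300 = 0.348000
Configurations with cosmic-ray hit contribute 0.183300, so
  P(cosmic-ray hit | anomaly flag, real transient source) = 0.183300 / 0.348000 ≈ 0.527

Pr(cosmic-ray hit | anomaly flag) ≈ 0.726; Pr(cosmic-ray hit | anomaly flag, real transient source) ≈ 0.527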